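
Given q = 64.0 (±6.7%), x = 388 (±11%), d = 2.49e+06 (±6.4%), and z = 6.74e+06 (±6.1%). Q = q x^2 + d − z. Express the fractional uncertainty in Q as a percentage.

Let p = q·x^2 = 9.63e+06. δp/p = √((1·δq/q)² + (2·δx/x)²) = √(0.00449 + 0.0484) = 0.230, so δp = 2.22e+06.
Q = p + d − z: δQ = √(δp² + δd² + δz²) = √(4.91e+12 + 2.54e+10 + 1.69e+11) = 2.26e+06
Q = 5.38e+06, so δQ/Q = 2.26e+06/5.38e+06 = 0.420.

42.0%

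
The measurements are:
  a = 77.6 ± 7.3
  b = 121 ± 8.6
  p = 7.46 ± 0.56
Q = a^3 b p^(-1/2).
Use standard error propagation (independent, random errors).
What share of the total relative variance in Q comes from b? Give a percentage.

(δQ/Q)² = (3·δa/a)² + (1·δb/b)² + (−½·δp/p)²
  a term: (3×0.0941)² = 0.0796
  b term: (1×0.0711)² = 0.00505
  p term: (-0.5×0.0751)² = 0.00141
Total = 0.0861. Share from b = 0.00505/0.0861 = 0.0587.

5.87%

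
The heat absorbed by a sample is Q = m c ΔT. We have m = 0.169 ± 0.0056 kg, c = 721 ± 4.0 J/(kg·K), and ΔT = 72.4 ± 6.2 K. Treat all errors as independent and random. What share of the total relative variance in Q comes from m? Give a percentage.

(δQ/Q)² = (1·δm/m)² + (1·δc/c)² + (1·δΔT/ΔT)²
  m term: (1×0.0331)² = 0.00110
  c term: (1×0.00555)² = 3.08e-05
  ΔT term: (1×0.0856)² = 0.00733
Total = 0.00846. Share from m = 0.00110/0.00846 = 0.130.

13.0%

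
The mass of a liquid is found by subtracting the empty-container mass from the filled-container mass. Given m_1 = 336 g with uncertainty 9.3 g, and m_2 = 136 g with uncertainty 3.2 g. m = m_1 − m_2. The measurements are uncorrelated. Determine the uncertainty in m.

For a sum/difference, combine absolute errors in quadrature:
  (δm_1)² = 86.5;  (δm_2)² = 10.2
δm = √(96.7) = 9.84 g

9.84 g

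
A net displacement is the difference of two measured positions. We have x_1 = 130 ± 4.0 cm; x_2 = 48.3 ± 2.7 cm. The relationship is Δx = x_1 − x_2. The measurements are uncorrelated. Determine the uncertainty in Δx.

Sums and differences: (δΔx)² = Σ (cᵢ δxᵢ)².
  (δx_1)² = 16.0;  (δx_2)² = 7.29
δΔx = √(23.3) = 4.83 cm

4.83 cm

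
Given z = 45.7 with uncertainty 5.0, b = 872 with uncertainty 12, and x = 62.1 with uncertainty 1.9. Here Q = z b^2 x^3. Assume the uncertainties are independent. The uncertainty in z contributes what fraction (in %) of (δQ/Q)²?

56.6%

(δQ/Q)² = (1·δz/z)² + (2·δb/b)² + (3·δx/x)²
  z term: (1×0.109)² = 0.0120
  b term: (2×0.0138)² = 0.000758
  x term: (3×0.0306)² = 0.00842
Total = 0.0212. Share from z = 0.0120/0.0212 = 0.566.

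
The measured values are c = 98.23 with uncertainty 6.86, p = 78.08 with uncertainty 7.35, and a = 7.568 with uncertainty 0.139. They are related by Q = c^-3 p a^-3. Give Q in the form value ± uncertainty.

(1.900 ± 0.449) × 10^-7

Products/powers → add relative errors in quadrature, weighted by exponent:
  (-3·δc/c)² = (-3×0.0698)² = 0.0439;  (1·δp/p)² = (1×0.0941)² = 0.00886;  (-3·δa/a)² = (-3×0.0184)² = 0.00304
δQ/Q = √(0.0558) = 0.236
Q = 1.9e-07, so δQ = 0.236 × 1.9e-07 = 4.49e-08.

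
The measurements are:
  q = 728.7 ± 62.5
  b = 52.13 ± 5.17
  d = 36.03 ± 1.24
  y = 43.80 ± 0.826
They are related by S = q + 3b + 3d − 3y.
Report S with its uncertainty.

For a sum/difference, combine absolute errors in quadrature:
  (δq)² = 3910;  (3·δb)² = 241;  (3·δd)² = 13.8;  (3·δy)² = 6.14
δS = √(4170) = 64.6
S = 861.8.

861.8 ± 64.6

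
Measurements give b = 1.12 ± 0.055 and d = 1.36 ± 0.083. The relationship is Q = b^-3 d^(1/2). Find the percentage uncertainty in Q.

Products/powers → add relative errors in quadrature, weighted by exponent:
  (-3·δb/b)² = (-3×0.0491)² = 0.0217;  (½·δd/d)² = (0.5×0.0610)² = 0.000931
δQ/Q = √(0.0226) = 0.150

15.0%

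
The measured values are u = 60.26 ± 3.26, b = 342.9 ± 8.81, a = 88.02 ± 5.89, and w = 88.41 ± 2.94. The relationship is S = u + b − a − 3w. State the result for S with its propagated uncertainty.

Absolute uncertainties add in quadrature for a linear combination:
  (δu)² = 10.6;  (δb)² = 77.6;  (δa)² = 34.7;  (3·δw)² = 77.8
δS = √(201) = 14.2
S = 49.91.

49.91 ± 14.2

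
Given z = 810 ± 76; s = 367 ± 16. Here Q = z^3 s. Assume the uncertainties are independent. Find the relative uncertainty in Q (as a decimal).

0.285

Since Q is a product/quotient, work with relative uncertainties:
  (3·δz/z)² = (3×0.0938)² = 0.0792;  (1·δs/s)² = (1×0.0436)² = 0.00190
δQ/Q = √(0.0811) = 0.285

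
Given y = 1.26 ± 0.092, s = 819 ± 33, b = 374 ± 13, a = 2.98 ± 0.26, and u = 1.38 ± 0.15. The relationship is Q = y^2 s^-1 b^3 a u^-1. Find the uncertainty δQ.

50500

Since Q is a product/quotient, work with relative uncertainties:
  (2·δy/y)² = (2×0.0730)² = 0.0213;  (-1·δs/s)² = (-1×0.0403)² = 0.00162;  (3·δb/b)² = (3×0.0348)² = 0.0109;  (1·δa/a)² = (1×0.0872)² = 0.00761;  (-1·δu/u)² = (-1×0.109)² = 0.0118
δQ/Q = √(0.0532) = 0.231
Q = 2.19e+05, so δQ = 0.231 × 2.19e+05 = 50500.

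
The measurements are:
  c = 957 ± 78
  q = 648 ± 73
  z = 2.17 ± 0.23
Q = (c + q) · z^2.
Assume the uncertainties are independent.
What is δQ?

1680

Let u = c + q = 1600. δu = √(δc² + δq²) = √(6080 + 5330) = 107, so δu/u = 0.0666.
Q is then a monomial in u, z:
δQ/Q = √((δu/u)² + (2·δz/z)²) = √(0.00443 + 0.0449) = 0.222
Q = 7560, so δQ = 0.222 × 7560 = 1680.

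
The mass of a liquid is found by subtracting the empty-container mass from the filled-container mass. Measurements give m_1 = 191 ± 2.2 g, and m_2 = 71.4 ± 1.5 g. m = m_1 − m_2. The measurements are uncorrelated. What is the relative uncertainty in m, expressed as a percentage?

Each term contributes (cᵢ δxᵢ)² to (δm)²:
  (δm_1)² = 4.84;  (δm_2)² = 2.25
δm = √(7.09) = 2.66 g
m = 120 g, so δm/m = 2.66/120 = 0.0223.

2.23%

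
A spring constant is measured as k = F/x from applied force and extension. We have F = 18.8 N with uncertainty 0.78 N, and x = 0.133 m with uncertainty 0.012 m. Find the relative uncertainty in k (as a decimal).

0.0993

k is a product of powers, so relative uncertainties combine in quadrature:
  (1·δF/F)² = (1×0.0415)² = 0.00172;  (-1·δx/x)² = (-1×0.0902)² = 0.00814
δk/k = √(0.00986) = 0.0993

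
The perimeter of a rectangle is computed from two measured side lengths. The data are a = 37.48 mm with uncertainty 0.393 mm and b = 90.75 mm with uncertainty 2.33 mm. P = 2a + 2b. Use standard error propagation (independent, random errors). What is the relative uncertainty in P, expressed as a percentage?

1.84%

Each term contributes (cᵢ δxᵢ)² to (δP)²:
  (2·δa)² = 0.618;  (2·δb)² = 21.7
δP = √(22.3) = 4.73 mm
P = 256.5 mm, so δP/P = 4.73/256.5 = 0.0184.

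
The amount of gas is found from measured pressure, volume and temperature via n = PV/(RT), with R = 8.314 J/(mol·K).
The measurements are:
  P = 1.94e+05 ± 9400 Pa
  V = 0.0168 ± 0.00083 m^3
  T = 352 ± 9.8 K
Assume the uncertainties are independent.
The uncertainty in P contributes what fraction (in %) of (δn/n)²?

42.2%

(δn/n)² = (1·δP/P)² + (1·δV/V)² + (-1·δT/T)²
  P term: (1×0.0485)² = 0.00235
  V term: (1×0.0494)² = 0.00244
  T term: (-1×0.0278)² = 0.000775
Total = 0.00556. Share from P = 0.00235/0.00556 = 0.422.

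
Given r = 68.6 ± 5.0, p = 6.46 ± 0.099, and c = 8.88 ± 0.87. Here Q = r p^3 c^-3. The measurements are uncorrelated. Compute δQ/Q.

0.306

Relative error in a monomial: (δQ/Q)² = Σ (nᵢ · δxᵢ/xᵢ)².
  (1·δr/r)² = (1×0.0729)² = 0.00531;  (3·δp/p)² = (3×0.0153)² = 0.00211;  (-3·δc/c)² = (-3×0.0980)² = 0.0864
δQ/Q = √(0.0938) = 0.306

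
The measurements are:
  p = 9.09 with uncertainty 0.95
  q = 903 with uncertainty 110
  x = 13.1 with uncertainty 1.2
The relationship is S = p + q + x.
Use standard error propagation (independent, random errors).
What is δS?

Absolute uncertainties add in quadrature for a linear combination:
  (δp)² = 0.902;  (δq)² = 12100;  (δx)² = 1.44
δS = √(12100) = 110

110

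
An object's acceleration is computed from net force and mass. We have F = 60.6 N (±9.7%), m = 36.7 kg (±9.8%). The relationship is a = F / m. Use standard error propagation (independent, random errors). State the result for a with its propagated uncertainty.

1.65 ± 0.228 m/s^2

Relative error in a monomial: (δa/a)² = Σ (nᵢ · δxᵢ/xᵢ)².
  (1·δF/F)² = (1×0.0970)² = 0.00941;  (-1·δm/m)² = (-1×0.0980)² = 0.00960
δa/a = √(0.0190) = 0.138
a = 1.65 m/s^2, so δa = 0.138 × 1.65 = 0.228 m/s^2.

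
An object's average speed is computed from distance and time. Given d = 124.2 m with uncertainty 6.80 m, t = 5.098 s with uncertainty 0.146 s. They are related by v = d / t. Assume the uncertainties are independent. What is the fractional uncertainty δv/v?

Since v is a product/quotient, work with relative uncertainties:
  (1·δd/d)² = (1×0.0548)² = 0.00300;  (-1·δt/t)² = (-1×0.0286)² = 0.000820
δv/v = √(0.00382) = 0.0618

0.0618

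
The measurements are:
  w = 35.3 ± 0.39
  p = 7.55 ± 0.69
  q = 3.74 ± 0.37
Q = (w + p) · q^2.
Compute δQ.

119

Let u = w + p = 42.8. δu = √(δw² + δp²) = √(0.152 + 0.476) = 0.793, so δu/u = 0.0185.
Q is then a monomial in u, q:
δQ/Q = √((δu/u)² + (2·δq/q)²) = √(0.000342 + 0.0391) = 0.199
Q = 599, so δQ = 0.199 × 599 = 119.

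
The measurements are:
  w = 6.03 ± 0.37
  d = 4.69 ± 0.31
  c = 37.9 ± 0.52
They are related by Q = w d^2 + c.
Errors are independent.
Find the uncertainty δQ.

19.3

Let p = w·d^2 = 133. δp/p = √((1·δw/w)² + (2·δd/d)²) = √(0.00377 + 0.0175) = 0.146, so δp = 19.3.
Q = p + c: δQ = √(δp² + δc²) = √(374 + 0.270) = 19.3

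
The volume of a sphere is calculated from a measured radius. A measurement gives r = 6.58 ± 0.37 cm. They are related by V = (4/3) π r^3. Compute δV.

V ∝ r^3, so δV/V = |3| · δr/r = 3 × 0.0562 = 0.169.
V = 1190 cm^3, so δV = 0.169 × 1190 = 201 cm^3.

201 cm^3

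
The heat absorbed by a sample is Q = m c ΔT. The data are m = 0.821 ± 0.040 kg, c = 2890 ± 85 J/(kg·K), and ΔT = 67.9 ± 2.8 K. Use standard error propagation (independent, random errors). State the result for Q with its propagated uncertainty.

Each factor contributes (exponent × relative error)² to (δQ/Q)²:
  (1·δm/m)² = (1×0.0487)² = 0.00237;  (1·δc/c)² = (1×0.0294)² = 0.000865;  (1·δΔT/ΔT)² = (1×0.0412)² = 0.00170
δQ/Q = √(0.00494) = 0.0703
Q = 1.61e+05 J, so δQ = 0.0703 × 1.61e+05 = 11300 J.

(1.61 ± 0.113) × 10^5 J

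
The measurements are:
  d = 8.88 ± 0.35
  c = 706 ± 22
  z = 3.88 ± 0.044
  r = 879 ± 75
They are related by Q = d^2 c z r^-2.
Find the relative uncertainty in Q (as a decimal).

Q is a product of powers, so relative uncertainties combine in quadrature:
  (2·δd/d)² = (2×0.0394)² = 0.00621;  (1·δc/c)² = (1×0.0312)² = 0.000971;  (1·δz/z)² = (1×0.0113)² = 0.000129;  (-2·δr/r)² = (-2×0.0853)² = 0.0291
δQ/Q = √(0.0364) = 0.191

0.191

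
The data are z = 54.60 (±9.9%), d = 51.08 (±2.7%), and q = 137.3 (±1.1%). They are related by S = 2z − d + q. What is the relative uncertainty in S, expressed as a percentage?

5.63%

Sums and differences: (δS)² = Σ (cᵢ δxᵢ)².
  (2·δz)² = 117;  (δd)² = 1.90;  (δq)² = 2.28
δS = √(121) = 11.0
S = 195.4, so δS/S = 11.0/195.4 = 0.0563.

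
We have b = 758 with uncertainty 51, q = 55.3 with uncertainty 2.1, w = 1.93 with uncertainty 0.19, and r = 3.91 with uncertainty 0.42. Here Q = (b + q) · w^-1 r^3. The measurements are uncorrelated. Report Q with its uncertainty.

Let u = b + q = 813. δu = √(δb² + δq²) = √(2600 + 4.41) = 51.0, so δu/u = 0.0628.
Q is then a monomial in u, w, r:
δQ/Q = √((δu/u)² + (-1·δw/w)² + (3·δr/r)²) = √(0.00394 + 0.00969 + 0.104) = 0.343
Q = 25200, so δQ = 0.343 × 25200 = 8630.

25200 ± 8630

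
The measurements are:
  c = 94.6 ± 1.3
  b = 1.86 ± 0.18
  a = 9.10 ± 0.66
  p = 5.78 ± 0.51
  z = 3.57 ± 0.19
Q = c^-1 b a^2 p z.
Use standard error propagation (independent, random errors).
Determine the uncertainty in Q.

6.82

Products/powers → add relative errors in quadrature, weighted by exponent:
  (-1·δc/c)² = (-1×0.0137)² = 0.000189;  (1·δb/b)² = (1×0.0968)² = 0.00937;  (2·δa/a)² = (2×0.0725)² = 0.0210;  (1·δp/p)² = (1×0.0882)² = 0.00779;  (1·δz/z)² = (1×0.0532)² = 0.00283
δQ/Q = √(0.0412) = 0.203
Q = 33.6, so δQ = 0.203 × 33.6 = 6.82.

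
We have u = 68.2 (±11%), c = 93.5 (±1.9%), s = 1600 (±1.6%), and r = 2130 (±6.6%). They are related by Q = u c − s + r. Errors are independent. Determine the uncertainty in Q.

Let p = u·c = 6380. δp/p = √((1·δu/u)² + (1·δc/c)²) = √(0.0121 + 0.000361) = 0.112, so δp = 712.
Q = p − s + r: δQ = √(δp² + δs² + δr²) = √(5.07e+05 + 655 + 19800) = 726

726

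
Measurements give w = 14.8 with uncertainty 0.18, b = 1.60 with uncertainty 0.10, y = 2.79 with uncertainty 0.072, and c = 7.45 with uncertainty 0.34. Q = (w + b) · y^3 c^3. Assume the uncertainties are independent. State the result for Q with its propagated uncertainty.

(1.47 ± 0.232) × 10^5

Let u = w + b = 16.4. δu = √(δw² + δb²) = √(0.0324 + 0.0100) = 0.206, so δu/u = 0.0126.
Q is then a monomial in u, y, c:
δQ/Q = √((δu/u)² + (3·δy/y)² + (3·δc/c)²) = √(0.000158 + 0.00599 + 0.0187) = 0.158
Q = 1.47e+05, so δQ = 0.158 × 1.47e+05 = 23200.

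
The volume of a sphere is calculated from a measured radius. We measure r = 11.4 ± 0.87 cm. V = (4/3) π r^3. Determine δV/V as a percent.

22.9%

V is a product of powers, so relative uncertainties combine in quadrature:
  (3·δr/r)² = (3×0.0763)² = 0.0524
δV/V = √(0.0524) = 0.229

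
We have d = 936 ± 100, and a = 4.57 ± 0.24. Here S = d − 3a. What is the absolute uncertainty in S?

For a sum/difference, combine absolute errors in quadrature:
  (δd)² = 10000;  (3·δa)² = 0.518
δS = √(10000) = 100

100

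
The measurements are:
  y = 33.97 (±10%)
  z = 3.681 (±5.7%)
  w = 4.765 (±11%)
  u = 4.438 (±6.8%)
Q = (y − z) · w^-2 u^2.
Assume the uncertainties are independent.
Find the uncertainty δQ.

Let h = y − z = 30.29. δh = √(δy² + δz²) = √(11.5 + 0.0440) = 3.40, so δh/h = 0.112.
Q is then a monomial in h, w, u:
δQ/Q = √((δh/h)² + (-2·δw/w)² + (2·δu/u)²) = √(0.0126 + 0.0484 + 0.0185) = 0.282
Q = 26.27, so δQ = 0.282 × 26.27 = 7.41.

7.41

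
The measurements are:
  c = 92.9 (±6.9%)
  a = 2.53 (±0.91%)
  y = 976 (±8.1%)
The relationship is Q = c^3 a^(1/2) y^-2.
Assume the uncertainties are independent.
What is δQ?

0.352

Products/powers → add relative errors in quadrature, weighted by exponent:
  (3·δc/c)² = (3×0.0690)² = 0.0428;  (½·δa/a)² = (0.5×0.00910)² = 2.07e-05;  (-2·δy/y)² = (-2×0.0810)² = 0.0262
δQ/Q = √(0.0691) = 0.263
Q = 1.34, so δQ = 0.263 × 1.34 = 0.352.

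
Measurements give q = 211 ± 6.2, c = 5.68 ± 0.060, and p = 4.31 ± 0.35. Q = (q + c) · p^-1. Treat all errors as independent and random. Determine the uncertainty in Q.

Let u = q + c = 217. δu = √(δq² + δc²) = √(38.4 + 0.00360) = 6.20, so δu/u = 0.0286.
Q is then a monomial in u, p:
δQ/Q = √((δu/u)² + (-1·δp/p)²) = √(0.000819 + 0.00659) = 0.0861
Q = 50.3, so δQ = 0.0861 × 50.3 = 4.33.

4.33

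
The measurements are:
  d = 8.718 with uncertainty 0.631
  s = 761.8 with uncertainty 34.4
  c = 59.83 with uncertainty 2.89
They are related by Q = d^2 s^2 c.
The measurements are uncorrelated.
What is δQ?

4.68e+08

For a monomial Q ∝ d^2, s^2, c, fractional errors add in quadrature:
  (2·δd/d)² = (2×0.0724)² = 0.0210;  (2·δs/s)² = (2×0.0452)² = 0.00816;  (1·δc/c)² = (1×0.0483)² = 0.00233
δQ/Q = √(0.0314) = 0.177
Q = 2.639e+09, so δQ = 0.177 × 2.639e+09 = 4.68e+08.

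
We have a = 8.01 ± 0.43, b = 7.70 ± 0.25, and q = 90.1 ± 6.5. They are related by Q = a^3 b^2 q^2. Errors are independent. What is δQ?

Relative error in a monomial: (δQ/Q)² = Σ (nᵢ · δxᵢ/xᵢ)².
  (3·δa/a)² = (3×0.0537)² = 0.0259;  (2·δb/b)² = (2×0.0325)² = 0.00422;  (2·δq/q)² = (2×0.0721)² = 0.0208
δQ/Q = √(0.0510) = 0.226
Q = 2.47e+08, so δQ = 0.226 × 2.47e+08 = 5.58e+07.

5.58e+07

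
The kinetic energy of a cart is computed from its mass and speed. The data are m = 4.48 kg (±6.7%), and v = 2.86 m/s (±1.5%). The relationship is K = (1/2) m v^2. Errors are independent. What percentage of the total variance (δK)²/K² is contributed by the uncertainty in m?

(δK/K)² = (1·δm/m)² + (2·δv/v)²
  m term: (1×0.0670)² = 0.00449
  v term: (2×0.0150)² = 0.000900
Total = 0.00539. Share from m = 0.00449/0.00539 = 0.833.

83.3%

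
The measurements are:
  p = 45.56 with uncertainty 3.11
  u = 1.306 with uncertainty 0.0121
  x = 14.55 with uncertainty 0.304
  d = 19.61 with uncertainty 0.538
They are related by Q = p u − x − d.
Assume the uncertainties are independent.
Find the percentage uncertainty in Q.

Let w = p·u = 59.50. δw/w = √((1·δp/p)² + (1·δu/u)²) = √(0.00466 + 8.58e-05) = 0.0689, so δw = 4.10.
Q = w − x − d: δQ = √(δw² + δx² + δd²) = √(16.8 + 0.0924 + 0.289) = 4.15
Q = 25.34, so δQ/Q = 4.15/25.34 = 0.164.

16.4%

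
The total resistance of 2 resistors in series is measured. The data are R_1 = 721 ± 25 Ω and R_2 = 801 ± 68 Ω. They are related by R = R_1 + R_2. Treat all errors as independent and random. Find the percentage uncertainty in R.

Absolute uncertainties add in quadrature for a linear combination:
  (δR_1)² = 625;  (δR_2)² = 4620
δR = √(5250) = 72.4 Ω
R = 1520 Ω, so δR/R = 72.4/1520 = 0.0476.

4.76%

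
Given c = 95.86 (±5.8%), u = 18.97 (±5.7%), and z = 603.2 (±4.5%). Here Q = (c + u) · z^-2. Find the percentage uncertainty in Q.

10.3%

Let w = c + u = 114.8. δw = √(δc² + δu²) = √(30.9 + 1.17) = 5.66, so δw/w = 0.0493.
Q is then a monomial in w, z:
δQ/Q = √((δw/w)² + (-2·δz/z)²) = √(0.00243 + 0.00810) = 0.103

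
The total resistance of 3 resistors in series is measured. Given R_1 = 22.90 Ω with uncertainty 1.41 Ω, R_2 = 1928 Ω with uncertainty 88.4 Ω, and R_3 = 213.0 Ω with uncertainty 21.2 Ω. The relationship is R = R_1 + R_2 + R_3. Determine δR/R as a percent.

Sums and differences: (δR)² = Σ (cᵢ δxᵢ)².
  (δR_1)² = 1.99;  (δR_2)² = 7810;  (δR_3)² = 449
δR = √(8270) = 90.9 Ω
R = 2164 Ω, so δR/R = 90.9/2164 = 0.0420.

4.20%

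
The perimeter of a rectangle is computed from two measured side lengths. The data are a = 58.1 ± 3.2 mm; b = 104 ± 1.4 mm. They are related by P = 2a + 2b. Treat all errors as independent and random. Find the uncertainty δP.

6.99 mm

For a sum/difference, combine absolute errors in quadrature:
  (2·δa)² = 41.0;  (2·δb)² = 7.84
δP = √(48.8) = 6.99 mm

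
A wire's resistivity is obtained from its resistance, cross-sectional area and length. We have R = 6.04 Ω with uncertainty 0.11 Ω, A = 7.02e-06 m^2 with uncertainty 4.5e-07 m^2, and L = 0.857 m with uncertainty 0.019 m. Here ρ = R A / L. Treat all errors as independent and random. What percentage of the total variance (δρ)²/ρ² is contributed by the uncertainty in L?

(δρ/ρ)² = (1·δR/R)² + (1·δA/A)² + (-1·δL/L)²
  R term: (1×0.0182)² = 0.000332
  A term: (1×0.0641)² = 0.00411
  L term: (-1×0.0222)² = 0.000492
Total = 0.00493. Share from L = 0.000492/0.00493 = 0.0997.

9.97%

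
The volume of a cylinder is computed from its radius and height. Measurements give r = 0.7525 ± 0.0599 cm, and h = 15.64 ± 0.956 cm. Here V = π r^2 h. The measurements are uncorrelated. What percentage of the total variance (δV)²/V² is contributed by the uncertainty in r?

87.2%

(δV/V)² = (2·δr/r)² + (1·δh/h)²
  r term: (2×0.0796)² = 0.0253
  h term: (1×0.0611)² = 0.00374
Total = 0.0291. Share from r = 0.0253/0.0291 = 0.872.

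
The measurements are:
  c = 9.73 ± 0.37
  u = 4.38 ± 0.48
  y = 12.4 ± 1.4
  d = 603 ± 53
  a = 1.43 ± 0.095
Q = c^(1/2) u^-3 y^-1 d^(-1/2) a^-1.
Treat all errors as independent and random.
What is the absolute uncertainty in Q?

3.04e-05

Products/powers → add relative errors in quadrature, weighted by exponent:
  (½·δc/c)² = (0.5×0.0380)² = 0.000362;  (-3·δu/u)² = (-3×0.110)² = 0.108;  (-1·δy/y)² = (-1×0.113)² = 0.0127;  (−½·δd/d)² = (-0.5×0.0879)² = 0.00193;  (-1·δa/a)² = (-1×0.0664)² = 0.00441
δQ/Q = √(0.128) = 0.357
Q = 8.53e-05, so δQ = 0.357 × 8.53e-05 = 3.04e-05.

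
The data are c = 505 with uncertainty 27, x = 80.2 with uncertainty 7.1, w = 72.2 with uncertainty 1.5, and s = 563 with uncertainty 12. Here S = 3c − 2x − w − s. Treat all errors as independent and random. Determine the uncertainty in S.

Each term contributes (cᵢ δxᵢ)² to (δS)²:
  (3·δc)² = 6560;  (2·δx)² = 202;  (δw)² = 2.25;  (δs)² = 144
δS = √(6910) = 83.1

83.1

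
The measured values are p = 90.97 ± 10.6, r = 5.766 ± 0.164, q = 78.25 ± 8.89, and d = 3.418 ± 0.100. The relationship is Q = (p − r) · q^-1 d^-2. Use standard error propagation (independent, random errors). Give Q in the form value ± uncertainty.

0.09320 ± 0.0166

Let u = p − r = 85.20. δu = √(δp² + δr²) = √(112 + 0.0269) = 10.6, so δu/u = 0.124.
Q is then a monomial in u, q, d:
δQ/Q = √((δu/u)² + (-1·δq/q)² + (-2·δd/d)²) = √(0.0155 + 0.0129 + 0.00342) = 0.178
Q = 0.09320, so δQ = 0.178 × 0.09320 = 0.0166.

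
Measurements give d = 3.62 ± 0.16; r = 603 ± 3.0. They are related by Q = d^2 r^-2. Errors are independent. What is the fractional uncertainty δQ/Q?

Since Q is a product/quotient, work with relative uncertainties:
  (2·δd/d)² = (2×0.0442)² = 0.00781;  (-2·δr/r)² = (-2×0.00498)² = 9.9e-05
δQ/Q = √(0.00791) = 0.0890

0.0890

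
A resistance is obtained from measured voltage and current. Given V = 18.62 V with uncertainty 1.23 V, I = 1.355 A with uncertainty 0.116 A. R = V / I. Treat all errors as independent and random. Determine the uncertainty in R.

Since R is a product/quotient, work with relative uncertainties:
  (1·δV/V)² = (1×0.0661)² = 0.00436;  (-1·δI/I)² = (-1×0.0856)² = 0.00733
δR/R = √(0.0117) = 0.108
R = 13.74 Ω, so δR = 0.108 × 13.74 = 1.49 Ω.

1.49 Ω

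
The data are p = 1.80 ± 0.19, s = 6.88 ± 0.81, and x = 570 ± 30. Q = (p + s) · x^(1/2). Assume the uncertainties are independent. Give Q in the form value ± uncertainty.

Let u = p + s = 8.68. δu = √(δp² + δs²) = √(0.0361 + 0.656) = 0.832, so δu/u = 0.0959.
Q is then a monomial in u, x:
δQ/Q = √((δu/u)² + (½·δx/x)²) = √(0.00919 + 0.000693) = 0.0994
Q = 207, so δQ = 0.0994 × 207 = 20.6.

207 ± 20.6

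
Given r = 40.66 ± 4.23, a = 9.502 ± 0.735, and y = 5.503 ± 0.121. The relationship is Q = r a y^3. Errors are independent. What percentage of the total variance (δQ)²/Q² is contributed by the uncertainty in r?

51.2%

(δQ/Q)² = (1·δr/r)² + (1·δa/a)² + (3·δy/y)²
  r term: (1×0.104)² = 0.0108
  a term: (1×0.0774)² = 0.00598
  y term: (3×0.0220)² = 0.00435
Total = 0.0212. Share from r = 0.0108/0.0212 = 0.512.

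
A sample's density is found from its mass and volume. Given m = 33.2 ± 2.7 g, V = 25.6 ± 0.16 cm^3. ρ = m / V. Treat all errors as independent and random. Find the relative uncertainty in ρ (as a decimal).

0.0816

Each factor contributes (exponent × relative error)² to (δρ/ρ)²:
  (1·δm/m)² = (1×0.0813)² = 0.00661;  (-1·δV/V)² = (-1×0.00625)² = 3.91e-05
δρ/ρ = √(0.00665) = 0.0816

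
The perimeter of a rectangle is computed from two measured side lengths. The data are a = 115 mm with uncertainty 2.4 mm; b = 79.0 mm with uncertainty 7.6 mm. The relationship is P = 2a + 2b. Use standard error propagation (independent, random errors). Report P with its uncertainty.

Each term contributes (cᵢ δxᵢ)² to (δP)²:
  (2·δa)² = 23.0;  (2·δb)² = 231
δP = √(254) = 15.9 mm
P = 388 mm.

388 ± 15.9 mm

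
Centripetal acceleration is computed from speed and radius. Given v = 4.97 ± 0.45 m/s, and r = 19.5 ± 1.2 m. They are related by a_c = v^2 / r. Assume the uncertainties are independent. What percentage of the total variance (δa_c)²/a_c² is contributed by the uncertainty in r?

10.4%

(δa_c/a_c)² = (2·δv/v)² + (-1·δr/r)²
  v term: (2×0.0905)² = 0.0328
  r term: (-1×0.0615)² = 0.00379
Total = 0.0366. Share from r = 0.00379/0.0366 = 0.104.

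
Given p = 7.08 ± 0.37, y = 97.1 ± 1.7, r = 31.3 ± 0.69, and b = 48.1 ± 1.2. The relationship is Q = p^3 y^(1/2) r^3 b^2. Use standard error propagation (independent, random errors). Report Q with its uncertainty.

(2.48 ± 0.440) × 10^11

Q is a product of powers, so relative uncertainties combine in quadrature:
  (3·δp/p)² = (3×0.0523)² = 0.0246;  (½·δy/y)² = (0.5×0.0175)² = 7.66e-05;  (3·δr/r)² = (3×0.0220)² = 0.00437;  (2·δb/b)² = (2×0.0249)² = 0.00249
δQ/Q = √(0.0315) = 0.178
Q = 2.48e+11, so δQ = 0.178 × 2.48e+11 = 4.4e+10.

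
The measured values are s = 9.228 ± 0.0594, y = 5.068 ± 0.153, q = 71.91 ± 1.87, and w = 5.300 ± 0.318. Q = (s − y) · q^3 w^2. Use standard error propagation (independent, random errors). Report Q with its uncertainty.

(4.345 ± 0.645) × 10^7

Let u = s − y = 4.160. δu = √(δs² + δy²) = √(0.00353 + 0.0234) = 0.164, so δu/u = 0.0395.
Q is then a monomial in u, q, w:
δQ/Q = √((δu/u)² + (3·δq/q)² + (2·δw/w)²) = √(0.00156 + 0.00609 + 0.0144) = 0.148
Q = 4.345e+07, so δQ = 0.148 × 4.345e+07 = 6.45e+06.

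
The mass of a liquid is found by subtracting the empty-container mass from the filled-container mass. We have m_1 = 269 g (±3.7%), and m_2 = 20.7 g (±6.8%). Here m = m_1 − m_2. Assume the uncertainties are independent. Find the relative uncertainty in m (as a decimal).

Each term contributes (cᵢ δxᵢ)² to (δm)²:
  (δm_1)² = 99.1;  (δm_2)² = 1.98
δm = √(101) = 10.1 g
m = 248 g, so δm/m = 10.1/248 = 0.0405.

0.0405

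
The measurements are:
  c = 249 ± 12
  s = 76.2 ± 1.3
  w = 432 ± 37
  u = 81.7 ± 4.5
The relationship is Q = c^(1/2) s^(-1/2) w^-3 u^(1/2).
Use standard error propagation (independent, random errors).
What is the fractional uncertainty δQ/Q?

Q is a product of powers, so relative uncertainties combine in quadrature:
  (½·δc/c)² = (0.5×0.0482)² = 0.000581;  (−½·δs/s)² = (-0.5×0.0171)² = 7.28e-05;  (-3·δw/w)² = (-3×0.0856)² = 0.0660;  (½·δu/u)² = (0.5×0.0551)² = 0.000758
δQ/Q = √(0.0674) = 0.260

0.260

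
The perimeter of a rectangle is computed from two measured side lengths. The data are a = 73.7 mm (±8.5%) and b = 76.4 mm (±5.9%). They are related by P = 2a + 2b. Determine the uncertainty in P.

Sums and differences: (δP)² = Σ (cᵢ δxᵢ)².
  (2·δa)² = 157;  (2·δb)² = 81.3
δP = √(238) = 15.4 mm

15.4 mm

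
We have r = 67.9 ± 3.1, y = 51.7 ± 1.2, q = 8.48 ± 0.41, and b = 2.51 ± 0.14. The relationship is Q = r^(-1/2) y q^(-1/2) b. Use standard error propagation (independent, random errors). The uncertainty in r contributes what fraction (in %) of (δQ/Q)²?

(δQ/Q)² = (−½·δr/r)² + (1·δy/y)² + (−½·δq/q)² + (1·δb/b)²
  r term: (-0.5×0.0457)² = 0.000521
  y term: (1×0.0232)² = 0.000539
  q term: (-0.5×0.0483)² = 0.000584
  b term: (1×0.0558)² = 0.00311
Total = 0.00476. Share from r = 0.000521/0.00476 = 0.110.

11.0%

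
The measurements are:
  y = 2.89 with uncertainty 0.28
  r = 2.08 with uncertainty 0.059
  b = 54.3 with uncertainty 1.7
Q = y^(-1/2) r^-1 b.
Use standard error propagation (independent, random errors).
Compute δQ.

Products/powers → add relative errors in quadrature, weighted by exponent:
  (−½·δy/y)² = (-0.5×0.0969)² = 0.00235;  (-1·δr/r)² = (-1×0.0284)² = 0.000805;  (1·δb/b)² = (1×0.0313)² = 0.000980
δQ/Q = √(0.00413) = 0.0643
Q = 15.4, so δQ = 0.0643 × 15.4 = 0.987.

0.987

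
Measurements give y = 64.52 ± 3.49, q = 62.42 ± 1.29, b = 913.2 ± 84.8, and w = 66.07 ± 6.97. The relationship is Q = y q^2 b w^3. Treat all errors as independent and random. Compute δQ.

For a monomial Q ∝ y, q^2, b, w^3, fractional errors add in quadrature:
  (1·δy/y)² = (1×0.0541)² = 0.00293;  (2·δq/q)² = (2×0.0207)² = 0.00171;  (1·δb/b)² = (1×0.0929)² = 0.00862;  (3·δw/w)² = (3×0.105)² = 0.100
δQ/Q = √(0.113) = 0.337
Q = 6.621e+13, so δQ = 0.337 × 6.621e+13 = 2.23e+13.

2.23e+13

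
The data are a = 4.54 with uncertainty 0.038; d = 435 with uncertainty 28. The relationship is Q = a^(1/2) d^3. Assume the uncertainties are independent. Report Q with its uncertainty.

(1.75 ± 0.339) × 10^8

For a monomial Q ∝ a^(1/2), d^3, fractional errors add in quadrature:
  (½·δa/a)² = (0.5×0.00837)² = 1.75e-05;  (3·δd/d)² = (3×0.0644)² = 0.0373
δQ/Q = √(0.0373) = 0.193
Q = 1.75e+08, so δQ = 0.193 × 1.75e+08 = 3.39e+07.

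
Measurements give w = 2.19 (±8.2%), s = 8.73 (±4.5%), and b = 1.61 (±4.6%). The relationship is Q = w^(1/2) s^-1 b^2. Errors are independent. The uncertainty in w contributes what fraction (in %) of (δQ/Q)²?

(δQ/Q)² = (½·δw/w)² + (-1·δs/s)² + (2·δb/b)²
  w term: (0.5×0.0820)² = 0.00168
  s term: (-1×0.0450)² = 0.00202
  b term: (2×0.0460)² = 0.00846
Total = 0.0122. Share from w = 0.00168/0.0122 = 0.138.

13.8%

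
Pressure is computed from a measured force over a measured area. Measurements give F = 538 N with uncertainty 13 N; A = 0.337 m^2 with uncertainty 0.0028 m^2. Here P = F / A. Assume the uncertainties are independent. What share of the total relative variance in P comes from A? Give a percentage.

(δP/P)² = (1·δF/F)² + (-1·δA/A)²
  F term: (1×0.0242)² = 0.000584
  A term: (-1×0.00831)² = 6.9e-05
Total = 0.000653. Share from A = 6.9e-05/0.000653 = 0.106.

10.6%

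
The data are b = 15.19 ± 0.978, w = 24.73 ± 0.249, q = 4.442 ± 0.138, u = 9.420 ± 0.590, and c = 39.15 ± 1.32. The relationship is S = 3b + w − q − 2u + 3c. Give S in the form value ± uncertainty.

For a sum/difference, combine absolute errors in quadrature:
  (3·δb)² = 8.61;  (δw)² = 0.0620;  (δq)² = 0.0190;  (2·δu)² = 1.39;  (3·δc)² = 15.7
δS = √(25.8) = 5.08
S = 164.5.

164.5 ± 5.08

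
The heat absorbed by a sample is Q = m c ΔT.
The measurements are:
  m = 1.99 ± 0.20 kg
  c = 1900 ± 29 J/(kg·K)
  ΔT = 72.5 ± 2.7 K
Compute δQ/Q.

0.108

Q is a product of powers, so relative uncertainties combine in quadrature:
  (1·δm/m)² = (1×0.101)² = 0.0101;  (1·δc/c)² = (1×0.0153)² = 0.000233;  (1·δΔT/ΔT)² = (1×0.0372)² = 0.00139
δQ/Q = √(0.0117) = 0.108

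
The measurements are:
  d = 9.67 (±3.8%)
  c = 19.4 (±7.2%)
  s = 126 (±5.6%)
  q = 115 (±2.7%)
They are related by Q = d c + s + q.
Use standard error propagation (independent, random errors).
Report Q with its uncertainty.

Let p = d·c = 188. δp/p = √((1·δd/d)² + (1·δc/c)²) = √(0.00144 + 0.00518) = 0.0814, so δp = 15.3.
Q = p + s + q: δQ = √(δp² + δs² + δq²) = √(233 + 49.8 + 9.64) = 17.1
Q = 429.

429 ± 17.1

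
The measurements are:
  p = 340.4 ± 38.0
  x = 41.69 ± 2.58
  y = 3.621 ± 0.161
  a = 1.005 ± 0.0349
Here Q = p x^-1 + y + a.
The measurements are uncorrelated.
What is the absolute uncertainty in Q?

Let w = p·x^-1 = 8.165. δw/w = √((1·δp/p)² + (-1·δx/x)²) = √(0.0125 + 0.00383) = 0.128, so δw = 1.04.
Q = w + y + a: δQ = √(δw² + δy² + δa²) = √(1.09 + 0.0259 + 0.00122) = 1.06

1.06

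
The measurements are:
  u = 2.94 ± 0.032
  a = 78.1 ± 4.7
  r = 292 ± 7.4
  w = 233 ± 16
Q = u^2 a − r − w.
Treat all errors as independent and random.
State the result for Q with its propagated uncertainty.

150 ± 46.7

Let p = u^2·a = 675. δp/p = √((2·δu/u)² + (1·δa/a)²) = √(0.000474 + 0.00362) = 0.0640, so δp = 43.2.
Q = p − r − w: δQ = √(δp² + δr² + δw²) = √(1870 + 54.8 + 256) = 46.7
Q = 150.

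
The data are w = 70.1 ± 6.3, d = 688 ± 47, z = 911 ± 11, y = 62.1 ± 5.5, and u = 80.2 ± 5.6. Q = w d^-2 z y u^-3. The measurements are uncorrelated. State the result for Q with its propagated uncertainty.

Relative error in a monomial: (δQ/Q)² = Σ (nᵢ · δxᵢ/xᵢ)².
  (1·δw/w)² = (1×0.0899)² = 0.00808;  (-2·δd/d)² = (-2×0.0683)² = 0.0187;  (1·δz/z)² = (1×0.0121)² = 0.000146;  (1·δy/y)² = (1×0.0886)² = 0.00784;  (-3·δu/u)² = (-3×0.0698)² = 0.0439
δQ/Q = √(0.0786) = 0.280
Q = 1.62e-05, so δQ = 0.280 × 1.62e-05 = 4.55e-06.

(1.62 ± 0.455) × 10^-5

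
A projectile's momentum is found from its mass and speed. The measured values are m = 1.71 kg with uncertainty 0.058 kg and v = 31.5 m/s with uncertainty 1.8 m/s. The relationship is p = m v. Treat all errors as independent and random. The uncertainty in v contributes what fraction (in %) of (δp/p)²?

73.9%

(δp/p)² = (1·δm/m)² + (1·δv/v)²
  m term: (1×0.0339)² = 0.00115
  v term: (1×0.0571)² = 0.00327
Total = 0.00442. Share from v = 0.00327/0.00442 = 0.739.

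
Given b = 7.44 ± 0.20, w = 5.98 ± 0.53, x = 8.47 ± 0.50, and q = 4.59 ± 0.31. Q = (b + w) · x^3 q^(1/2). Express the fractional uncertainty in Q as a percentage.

18.5%

Let u = b + w = 13.4. δu = √(δb² + δw²) = √(0.0400 + 0.281) = 0.566, so δu/u = 0.0422.
Q is then a monomial in u, x, q:
δQ/Q = √((δu/u)² + (3·δx/x)² + (½·δq/q)²) = √(0.00178 + 0.0314 + 0.00114) = 0.185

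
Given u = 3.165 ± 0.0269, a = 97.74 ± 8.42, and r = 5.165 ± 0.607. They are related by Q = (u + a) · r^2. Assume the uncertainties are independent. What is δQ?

Let w = u + a = 100.9. δw = √(δu² + δa²) = √(0.000724 + 70.9) = 8.42, so δw/w = 0.0834.
Q is then a monomial in w, r:
δQ/Q = √((δw/w)² + (2·δr/r)²) = √(0.00696 + 0.0552) = 0.249
Q = 2692, so δQ = 0.249 × 2692 = 671.

671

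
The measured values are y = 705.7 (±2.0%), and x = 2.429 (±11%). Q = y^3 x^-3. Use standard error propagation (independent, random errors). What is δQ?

Products/powers → add relative errors in quadrature, weighted by exponent:
  (3·δy/y)² = (3×0.0200)² = 0.00360;  (-3·δx/x)² = (-3×0.110)² = 0.109
δQ/Q = √(0.113) = 0.335
Q = 2.452e+07, so δQ = 0.335 × 2.452e+07 = 8.23e+06.

8.23e+06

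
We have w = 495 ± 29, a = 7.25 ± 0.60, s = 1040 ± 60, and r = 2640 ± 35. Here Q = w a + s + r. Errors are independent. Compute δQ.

Let p = w·a = 3590. δp/p = √((1·δw/w)² + (1·δa/a)²) = √(0.00343 + 0.00685) = 0.101, so δp = 364.
Q = p + s + r: δQ = √(δp² + δs² + δr²) = √(1.32e+05 + 3600 + 1220) = 370

370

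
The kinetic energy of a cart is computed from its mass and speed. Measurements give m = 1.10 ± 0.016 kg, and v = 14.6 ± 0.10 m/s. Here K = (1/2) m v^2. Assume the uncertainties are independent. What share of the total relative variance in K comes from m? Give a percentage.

(δK/K)² = (1·δm/m)² + (2·δv/v)²
  m term: (1×0.0145)² = 0.000212
  v term: (2×0.00685)² = 0.000188
Total = 0.000399. Share from m = 0.000212/0.000399 = 0.530.

53.0%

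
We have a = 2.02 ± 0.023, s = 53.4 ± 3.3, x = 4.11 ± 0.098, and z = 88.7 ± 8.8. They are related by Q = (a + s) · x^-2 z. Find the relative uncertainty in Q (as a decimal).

Let u = a + s = 55.4. δu = √(δa² + δs²) = √(0.000529 + 10.9) = 3.30, so δu/u = 0.0595.
Q is then a monomial in u, x, z:
δQ/Q = √((δu/u)² + (-2·δx/x)² + (1·δz/z)²) = √(0.00355 + 0.00227 + 0.00984) = 0.125

0.125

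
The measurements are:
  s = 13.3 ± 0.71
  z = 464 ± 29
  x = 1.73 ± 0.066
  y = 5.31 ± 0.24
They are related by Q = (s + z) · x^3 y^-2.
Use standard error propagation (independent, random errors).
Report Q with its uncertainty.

Let u = s + z = 477. δu = √(δs² + δz²) = √(0.504 + 841) = 29.0, so δu/u = 0.0608.
Q is then a monomial in u, x, y:
δQ/Q = √((δu/u)² + (3·δx/x)² + (-2·δy/y)²) = √(0.00369 + 0.0131 + 0.00817) = 0.158
Q = 87.6, so δQ = 0.158 × 87.6 = 13.8.

87.6 ± 13.8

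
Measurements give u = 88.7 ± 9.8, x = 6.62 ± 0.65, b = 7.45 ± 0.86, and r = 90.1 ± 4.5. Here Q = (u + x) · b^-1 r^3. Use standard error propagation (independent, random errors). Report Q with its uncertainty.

Let w = u + x = 95.3. δw = √(δu² + δx²) = √(96.0 + 0.423) = 9.82, so δw/w = 0.103.
Q is then a monomial in w, b, r:
δQ/Q = √((δw/w)² + (-1·δb/b)² + (3·δr/r)²) = √(0.0106 + 0.0133 + 0.0225) = 0.215
Q = 9.36e+06, so δQ = 0.215 × 9.36e+06 = 2.02e+06.

(9.36 ± 2.02) × 10^6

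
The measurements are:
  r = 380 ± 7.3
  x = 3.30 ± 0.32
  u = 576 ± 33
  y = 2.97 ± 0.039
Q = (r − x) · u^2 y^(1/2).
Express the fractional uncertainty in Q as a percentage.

11.6%

Let w = r − x = 377. δw = √(δr² + δx²) = √(53.3 + 0.102) = 7.31, so δw/w = 0.0194.
Q is then a monomial in w, u, y:
δQ/Q = √((δw/w)² + (2·δu/u)² + (½·δy/y)²) = √(0.000376 + 0.0131 + 4.31e-05) = 0.116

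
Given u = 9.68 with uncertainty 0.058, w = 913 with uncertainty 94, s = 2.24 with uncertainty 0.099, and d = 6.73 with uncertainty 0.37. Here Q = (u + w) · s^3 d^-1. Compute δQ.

Let h = u + w = 923. δh = √(δu² + δw²) = √(0.00336 + 8840) = 94.0, so δh/h = 0.102.
Q is then a monomial in h, s, d:
δQ/Q = √((δh/h)² + (3·δs/s)² + (-1·δd/d)²) = √(0.0104 + 0.0176 + 0.00302) = 0.176
Q = 1540, so δQ = 0.176 × 1540 = 271.

271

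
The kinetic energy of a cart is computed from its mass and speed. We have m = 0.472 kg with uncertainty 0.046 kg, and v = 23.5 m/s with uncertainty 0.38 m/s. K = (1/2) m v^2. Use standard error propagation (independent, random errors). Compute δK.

13.4 J

Products/powers → add relative errors in quadrature, weighted by exponent:
  (1·δm/m)² = (1×0.0975)² = 0.00950;  (2·δv/v)² = (2×0.0162)² = 0.00105
δK/K = √(0.0105) = 0.103
K = 130 J, so δK = 0.103 × 130 = 13.4 J.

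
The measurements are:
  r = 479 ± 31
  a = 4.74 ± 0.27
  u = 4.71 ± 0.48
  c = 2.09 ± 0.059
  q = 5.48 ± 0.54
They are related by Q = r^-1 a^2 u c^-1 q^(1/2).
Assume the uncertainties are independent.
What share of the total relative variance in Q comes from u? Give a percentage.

33.7%

(δQ/Q)² = (-1·δr/r)² + (2·δa/a)² + (1·δu/u)² + (-1·δc/c)² + (½·δq/q)²
  r term: (-1×0.0647)² = 0.00419
  a term: (2×0.0570)² = 0.0130
  u term: (1×0.102)² = 0.0104
  c term: (-1×0.0282)² = 0.000797
  q term: (0.5×0.0985)² = 0.00243
Total = 0.0308. Share from u = 0.0104/0.0308 = 0.337.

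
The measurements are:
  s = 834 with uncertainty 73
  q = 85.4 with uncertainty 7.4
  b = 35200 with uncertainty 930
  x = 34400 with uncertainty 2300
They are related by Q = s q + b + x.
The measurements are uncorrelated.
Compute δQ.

9120

Let p = s·q = 71200. δp/p = √((1·δs/s)² + (1·δq/q)²) = √(0.00766 + 0.00751) = 0.123, so δp = 8770.
Q = p + b + x: δQ = √(δp² + δb² + δx²) = √(7.7e+07 + 8.65e+05 + 5.29e+06) = 9120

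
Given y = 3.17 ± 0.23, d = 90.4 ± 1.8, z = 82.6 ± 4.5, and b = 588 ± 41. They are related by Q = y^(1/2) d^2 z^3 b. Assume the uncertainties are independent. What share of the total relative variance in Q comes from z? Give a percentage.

77.5%

(δQ/Q)² = (½·δy/y)² + (2·δd/d)² + (3·δz/z)² + (1·δb/b)²
  y term: (0.5×0.0726)² = 0.00132
  d term: (2×0.0199)² = 0.00159
  z term: (3×0.0545)² = 0.0267
  b term: (1×0.0697)² = 0.00486
Total = 0.0345. Share from z = 0.0267/0.0345 = 0.775.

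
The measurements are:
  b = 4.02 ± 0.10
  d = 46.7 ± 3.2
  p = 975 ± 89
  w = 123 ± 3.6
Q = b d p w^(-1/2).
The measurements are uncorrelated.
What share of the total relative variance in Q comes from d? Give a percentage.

(δQ/Q)² = (1·δb/b)² + (1·δd/d)² + (1·δp/p)² + (−½·δw/w)²
  b term: (1×0.0249)² = 0.000619
  d term: (1×0.0685)² = 0.00470
  p term: (1×0.0913)² = 0.00833
  w term: (-0.5×0.0293)² = 0.000214
Total = 0.0139. Share from d = 0.00470/0.0139 = 0.339.

33.9%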